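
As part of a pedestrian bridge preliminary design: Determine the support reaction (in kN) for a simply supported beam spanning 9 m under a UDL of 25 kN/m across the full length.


Total load = w * L = 25 * 9 = 225 kN
By symmetry, each reaction R = total / 2 = 225 / 2 = 112.5 kN

112.5 kN


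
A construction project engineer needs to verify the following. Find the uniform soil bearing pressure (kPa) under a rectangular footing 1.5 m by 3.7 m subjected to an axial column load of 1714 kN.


A = 1.5 * 3.7 = 5.55 m^2
q = P / A = 1714 / 5.55
= 308.8288 kPa

308.8288 kPa


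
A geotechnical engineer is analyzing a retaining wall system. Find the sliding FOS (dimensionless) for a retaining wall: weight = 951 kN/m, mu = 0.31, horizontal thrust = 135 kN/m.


Resisting force = mu * W = 0.31 * 951 = 294.81 kN/m
FOS = Resisting / Driving = 294.81 / 135
= 2.1838 (dimensionless)

2.1838 (dimensionless)


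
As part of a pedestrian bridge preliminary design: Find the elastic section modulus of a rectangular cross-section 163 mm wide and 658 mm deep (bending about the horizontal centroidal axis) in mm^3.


S = b * h^2 / 6
= 163 * 658^2 / 6
= 163 * 432964 / 6
= 11762188.67 mm^3

11762188.67 mm^3


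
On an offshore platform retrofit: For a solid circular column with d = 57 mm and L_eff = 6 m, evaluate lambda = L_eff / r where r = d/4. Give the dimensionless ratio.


Radius of gyration r = d / 4 = 57 / 4 = 14.25 mm
L_eff = 6000.0 mm
Slenderness ratio = L / r = 6000.0 / 14.25 = 421.05 (dimensionless)

421.05 (dimensionless)


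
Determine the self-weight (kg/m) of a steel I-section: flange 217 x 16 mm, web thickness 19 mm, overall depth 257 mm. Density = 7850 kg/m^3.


A_flanges = 2 * 217 * 16 = 6944 mm^2
A_web = (257 - 2 * 16) * 19 = 4275 mm^2
A_total = 6944 + 4275 = 11219 mm^2 = 0.011219 m^2
Weight = rho * A = 7850 * 0.011219 = 88.0691 kg/m

88.0691 kg/m


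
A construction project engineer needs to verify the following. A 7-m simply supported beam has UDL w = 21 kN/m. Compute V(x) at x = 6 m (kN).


R_A = w * L / 2 = 21 * 7 / 2 = 73.5 kN
V(x) = R_A - w * x = 73.5 - 21 * 6
= -52.5 kN

-52.5 kN


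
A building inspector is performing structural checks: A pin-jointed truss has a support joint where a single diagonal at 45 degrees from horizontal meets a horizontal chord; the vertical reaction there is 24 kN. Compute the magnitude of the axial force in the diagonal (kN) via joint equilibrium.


At the joint, only the diagonal has a vertical component, so vertical equilibrium gives:
F * sin(45) = 24
F = 24 / sin(45)
= 24 / 0.707107
= 33.94 kN

33.94 kN


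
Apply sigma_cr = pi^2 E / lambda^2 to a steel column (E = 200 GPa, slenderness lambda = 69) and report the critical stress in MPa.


sigma_cr = pi^2 * E / lambda^2
= 9.8696 * 200000.0 / 69^2
= 9.8696 * 200000.0 / 4761
= 414.6022 MPa

414.6022 MPa


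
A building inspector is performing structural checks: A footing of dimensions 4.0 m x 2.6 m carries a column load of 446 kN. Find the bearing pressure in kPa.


A = 4.0 * 2.6 = 10.4 m^2
q = P / A = 446 / 10.4
= 42.8846 kPa

42.8846 kPa


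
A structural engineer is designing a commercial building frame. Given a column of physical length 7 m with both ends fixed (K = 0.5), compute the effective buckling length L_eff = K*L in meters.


L_eff = K * L
= 0.5 * 7
= 3.5 m

3.5 m


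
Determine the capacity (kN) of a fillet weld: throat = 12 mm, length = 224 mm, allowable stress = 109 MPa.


Strength = throat * length * allowable stress
= 12 * 224 * 109 N
= 292992 N
= 292.99 kN

292.99 kN


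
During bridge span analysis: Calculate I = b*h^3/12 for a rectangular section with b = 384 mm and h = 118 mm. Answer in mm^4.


I = b * h^3 / 12
= 384 * 118^3 / 12
= 384 * 1643032 / 12
= 52577024.0 mm^4

52577024.0 mm^4


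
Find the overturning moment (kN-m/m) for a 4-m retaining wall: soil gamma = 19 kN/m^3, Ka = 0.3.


Pa = 0.5 * Ka * gamma * H^2
= 0.5 * 0.3 * 19 * 4^2
= 45.6 kN/m
Arm = H / 3 = 4 / 3 = 1.3333 m
Mo = Pa * arm = Pa * H / 3 = 45.6 * 4 / 3 = 60.8 kN-m/m

60.8 kN-m/m


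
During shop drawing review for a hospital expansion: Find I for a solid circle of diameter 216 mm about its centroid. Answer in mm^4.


r = d / 2 = 216 / 2 = 108.0 mm
I = pi * r^4 / 4 = pi * 108.0^4 / 4
= 106852553.05 mm^4

106852553.05 mm^4


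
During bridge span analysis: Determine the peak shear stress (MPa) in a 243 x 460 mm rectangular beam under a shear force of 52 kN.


A = b * h = 243 * 460 = 111780 mm^2
V = 52 kN = 52000.0 N
tau_max = 1.5 * V / A = 1.5 * 52000.0 / 111780
= 0.6978 MPa

0.6978 MPa


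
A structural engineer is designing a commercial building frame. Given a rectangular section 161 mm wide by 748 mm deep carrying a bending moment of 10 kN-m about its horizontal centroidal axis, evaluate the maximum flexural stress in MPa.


I = b * h^3 / 12 = 161 * 748^3 / 12 = 5614995642.67 mm^4
y = h / 2 = 748 / 2 = 374.0 mm
M = 10 kN-m = 10000000.0 N-mm
sigma = M * y / I = 10000000.0 * 374.0 / 5614995642.67
= 0.67 MPa

0.67 MPa


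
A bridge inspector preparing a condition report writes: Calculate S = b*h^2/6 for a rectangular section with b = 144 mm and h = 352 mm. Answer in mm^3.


S = b * h^2 / 6
= 144 * 352^2 / 6
= 144 * 123904 / 6
= 2973696.0 mm^3

2973696.0 mm^3


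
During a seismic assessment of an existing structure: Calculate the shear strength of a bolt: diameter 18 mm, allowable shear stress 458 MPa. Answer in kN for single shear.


A = pi * d^2 / 4 = pi * 18^2 / 4 = 254.469 mm^2
V = f_v * A / 1000 = 458 * 254.469 / 1000
= 116.5468 kN

116.5468 kN


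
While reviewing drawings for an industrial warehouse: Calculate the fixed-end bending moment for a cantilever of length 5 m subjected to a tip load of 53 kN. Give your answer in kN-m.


For a cantilever with a point load at the free end:
M_max = P * L = 53 * 5 = 265 kN-m

265 kN-m


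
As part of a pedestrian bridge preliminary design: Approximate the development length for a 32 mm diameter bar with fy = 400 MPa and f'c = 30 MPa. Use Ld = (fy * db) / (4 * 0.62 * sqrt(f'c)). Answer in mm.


Ld = (fy * db) / (4 * 0.62 * sqrt(f'c))
= (400 * 32) / (4 * 0.62 * sqrt(30))
= 12800 / 13.5835
= 942.32 mm

942.32 mm


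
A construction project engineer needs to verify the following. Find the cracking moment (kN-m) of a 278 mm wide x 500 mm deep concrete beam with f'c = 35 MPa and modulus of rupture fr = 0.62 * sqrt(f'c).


fr = 0.62 * sqrt(35) = 0.62 * 5.9161 = 3.668 MPa
I = 278 * 500^3 / 12 = 2895833333.33 mm^4
y_t = 250.0 mm
M_cr = fr * I / y_t = 3.668 * 2895833333.33 / 250.0 N-mm
= 42.4873 kN-m

42.4873 kN-m


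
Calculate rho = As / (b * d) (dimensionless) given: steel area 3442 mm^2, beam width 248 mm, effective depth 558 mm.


rho = As / (b * d)
= 3442 / (248 * 558)
= 3442 / 138384
= 0.024873 (dimensionless)

0.024873 (dimensionless)


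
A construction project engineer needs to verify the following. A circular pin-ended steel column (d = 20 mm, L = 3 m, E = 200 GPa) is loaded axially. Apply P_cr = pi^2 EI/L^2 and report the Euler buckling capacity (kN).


I = pi * d^4 / 64 = 7853.98 mm^4
L = 3000.0 mm
P_cr = pi^2 * E * I / L^2
= 9.8696 * 200000.0 * 7853.98 / 3000.0^2
= 1722.57 N = 1.7226 kN

1.7226 kN


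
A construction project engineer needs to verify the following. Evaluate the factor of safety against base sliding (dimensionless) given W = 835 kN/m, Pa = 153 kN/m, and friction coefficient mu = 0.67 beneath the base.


Resisting force = mu * W = 0.67 * 835 = 559.45 kN/m
FOS = Resisting / Driving = 559.45 / 153
= 3.6565 (dimensionless)

3.6565 (dimensionless)


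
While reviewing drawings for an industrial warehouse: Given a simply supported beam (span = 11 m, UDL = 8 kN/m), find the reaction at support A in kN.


Total load = w * L = 8 * 11 = 88 kN
By symmetry, each reaction R = total / 2 = 88 / 2 = 44.0 kN

44.0 kN


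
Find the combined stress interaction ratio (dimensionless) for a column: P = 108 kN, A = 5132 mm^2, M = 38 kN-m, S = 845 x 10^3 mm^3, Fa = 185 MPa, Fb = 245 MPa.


f_a = P / A = 108000.0 / 5132 = 21.0444 MPa
f_b = M / S = 38000000.0 / 845000.0 = 44.9704 MPa
Ratio = f_a / Fa + f_b / Fb
= 21.0444 / 185 + 44.9704 / 245
= 0.2973 (dimensionless)

0.2973 (dimensionless)


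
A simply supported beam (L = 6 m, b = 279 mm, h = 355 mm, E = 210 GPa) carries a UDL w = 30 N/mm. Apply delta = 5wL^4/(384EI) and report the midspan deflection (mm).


I = 279 * 355^3 / 12 = 1040178843.75 mm^4
L = 6000.0 mm, w = 30 N/mm, E = 210000.0 MPa
delta = 5 * w * L^4 / (384 * E * I)
= 5 * 30 * 6000.0^4 / (384 * 210000.0 * 1040178843.75)
= 2.3176 mm

2.3176 mm


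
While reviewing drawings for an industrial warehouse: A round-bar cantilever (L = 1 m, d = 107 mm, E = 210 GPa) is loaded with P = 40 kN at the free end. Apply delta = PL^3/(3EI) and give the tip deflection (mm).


I = pi * d^4 / 64 = pi * 107^4 / 64 = 6434354.87 mm^4
L = 1000.0 mm, P = 40000.0 N, E = 210000.0 MPa
delta = P * L^3 / (3 * E * I)
= 40000.0 * 1000.0^3 / (3 * 210000.0 * 6434354.87)
= 9.8677 mm

9.8677 mm


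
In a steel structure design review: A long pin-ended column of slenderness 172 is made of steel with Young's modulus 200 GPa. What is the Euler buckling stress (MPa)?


sigma_cr = pi^2 * E / lambda^2
= 9.8696 * 200000.0 / 172^2
= 9.8696 * 200000.0 / 29584
= 66.7226 MPa

66.7226 MPa


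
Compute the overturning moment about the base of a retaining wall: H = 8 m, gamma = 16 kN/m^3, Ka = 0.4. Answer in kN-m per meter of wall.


Pa = 0.5 * Ka * gamma * H^2
= 0.5 * 0.4 * 16 * 8^2
= 204.8 kN/m
Arm = H / 3 = 8 / 3 = 2.6667 m
Mo = Pa * arm = Pa * H / 3 = 204.8 * 8 / 3 = 546.1333 kN-m/m

546.1333 kN-m/m


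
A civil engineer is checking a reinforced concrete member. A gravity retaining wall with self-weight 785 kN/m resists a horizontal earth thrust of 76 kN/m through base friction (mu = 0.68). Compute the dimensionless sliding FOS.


Resisting force = mu * W = 0.68 * 785 = 533.8 kN/m
FOS = Resisting / Driving = 533.8 / 76
= 7.0237 (dimensionless)

7.0237 (dimensionless)


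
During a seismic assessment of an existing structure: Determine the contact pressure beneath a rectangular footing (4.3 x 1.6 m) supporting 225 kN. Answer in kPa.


A = 4.3 * 1.6 = 6.88 m^2
q = P / A = 225 / 6.88
= 32.7035 kPa

32.7035 kPa


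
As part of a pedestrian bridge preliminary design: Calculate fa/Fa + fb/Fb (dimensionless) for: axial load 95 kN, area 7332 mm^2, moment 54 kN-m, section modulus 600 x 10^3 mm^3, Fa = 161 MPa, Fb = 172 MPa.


f_a = P / A = 95000.0 / 7332 = 12.9569 MPa
f_b = M / S = 54000000.0 / 600000.0 = 90.0 MPa
Ratio = f_a / Fa + f_b / Fb
= 12.9569 / 161 + 90.0 / 172
= 0.6037 (dimensionless)

0.6037 (dimensionless)


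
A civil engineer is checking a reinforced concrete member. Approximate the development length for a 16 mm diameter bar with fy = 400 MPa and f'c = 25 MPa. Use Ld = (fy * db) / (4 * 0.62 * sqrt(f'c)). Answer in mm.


Ld = (fy * db) / (4 * 0.62 * sqrt(f'c))
= (400 * 16) / (4 * 0.62 * sqrt(25))
= 6400 / 12.4
= 516.13 mm

516.13 mm


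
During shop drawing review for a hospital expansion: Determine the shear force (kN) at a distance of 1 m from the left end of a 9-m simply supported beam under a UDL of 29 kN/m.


R_A = w * L / 2 = 29 * 9 / 2 = 130.5 kN
V(x) = R_A - w * x = 130.5 - 29 * 1
= 101.5 kN

101.5 kN


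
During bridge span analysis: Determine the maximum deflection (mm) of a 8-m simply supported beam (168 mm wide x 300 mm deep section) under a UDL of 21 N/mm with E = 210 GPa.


I = 168 * 300^3 / 12 = 378000000.0 mm^4
L = 8000.0 mm, w = 21 N/mm, E = 210000.0 MPa
delta = 5 * w * L^4 / (384 * E * I)
= 5 * 21 * 8000.0^4 / (384 * 210000.0 * 378000000.0)
= 14.1093 mm

14.1093 mm


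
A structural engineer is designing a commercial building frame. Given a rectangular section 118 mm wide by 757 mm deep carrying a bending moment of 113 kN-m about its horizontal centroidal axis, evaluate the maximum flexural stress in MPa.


I = b * h^3 / 12 = 118 * 757^3 / 12 = 4265681247.83 mm^4
y = h / 2 = 757 / 2 = 378.5 mm
M = 113 kN-m = 113000000.0 N-mm
sigma = M * y / I = 113000000.0 * 378.5 / 4265681247.83
= 10.03 MPa

10.03 MPa


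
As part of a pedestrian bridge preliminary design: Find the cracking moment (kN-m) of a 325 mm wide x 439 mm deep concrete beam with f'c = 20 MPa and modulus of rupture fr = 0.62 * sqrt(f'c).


fr = 0.62 * sqrt(20) = 0.62 * 4.4721 = 2.7727 MPa
I = 325 * 439^3 / 12 = 2291372389.58 mm^4
y_t = 219.5 mm
M_cr = fr * I / y_t = 2.7727 * 2291372389.58 / 219.5 N-mm
= 28.9446 kN-m

28.9446 kN-m


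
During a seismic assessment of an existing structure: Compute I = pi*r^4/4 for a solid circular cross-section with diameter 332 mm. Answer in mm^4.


r = d / 2 = 332 / 2 = 166.0 mm
I = pi * r^4 / 4 = pi * 166.0^4 / 4
= 596378850.42 mm^4

596378850.42 mm^4


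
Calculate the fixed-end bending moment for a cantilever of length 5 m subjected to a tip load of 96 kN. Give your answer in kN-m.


For a cantilever with a point load at the free end:
M_max = P * L = 96 * 5 = 480 kN-m

480 kN-m


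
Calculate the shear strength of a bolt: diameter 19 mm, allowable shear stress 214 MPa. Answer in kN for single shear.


A = pi * d^2 / 4 = pi * 19^2 / 4 = 283.5287 mm^2
V = f_v * A / 1000 = 214 * 283.5287 / 1000
= 60.6751 kN

60.6751 kN


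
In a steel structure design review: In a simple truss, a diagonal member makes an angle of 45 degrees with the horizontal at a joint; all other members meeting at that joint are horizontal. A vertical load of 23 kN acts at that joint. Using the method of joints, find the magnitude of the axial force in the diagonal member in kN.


At the joint, only the diagonal has a vertical component, so vertical equilibrium gives:
F * sin(45) = 23
F = 23 / sin(45)
= 23 / 0.707107
= 32.53 kN

32.53 kN


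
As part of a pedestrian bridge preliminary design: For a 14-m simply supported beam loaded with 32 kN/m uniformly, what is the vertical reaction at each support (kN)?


Total load = w * L = 32 * 14 = 448 kN
By symmetry, each reaction R = total / 2 = 448 / 2 = 224.0 kN

224.0 kN


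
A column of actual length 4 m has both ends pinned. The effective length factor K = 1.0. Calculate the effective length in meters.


L_eff = K * L
= 1.0 * 4
= 4.0 m

4.0 m


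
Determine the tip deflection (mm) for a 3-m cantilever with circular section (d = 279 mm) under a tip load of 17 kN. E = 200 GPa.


I = pi * d^4 / 64 = pi * 279^4 / 64 = 297431329.11 mm^4
L = 3000.0 mm, P = 17000.0 N, E = 200000.0 MPa
delta = P * L^3 / (3 * E * I)
= 17000.0 * 3000.0^3 / (3 * 200000.0 * 297431329.11)
= 2.572 mm

2.572 mm


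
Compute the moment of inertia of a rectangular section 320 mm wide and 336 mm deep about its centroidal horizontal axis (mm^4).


I = b * h^3 / 12
= 320 * 336^3 / 12
= 320 * 37933056 / 12
= 1011548160.0 mm^4

1011548160.0 mm^4


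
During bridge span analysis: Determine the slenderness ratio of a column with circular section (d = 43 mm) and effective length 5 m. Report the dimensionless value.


Radius of gyration r = d / 4 = 43 / 4 = 10.75 mm
L_eff = 5000.0 mm
Slenderness ratio = L / r = 5000.0 / 10.75 = 465.12 (dimensionless)

465.12 (dimensionless)


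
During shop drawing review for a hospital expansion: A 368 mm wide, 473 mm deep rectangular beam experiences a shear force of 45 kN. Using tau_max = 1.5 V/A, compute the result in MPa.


A = b * h = 368 * 473 = 174064 mm^2
V = 45 kN = 45000.0 N
tau_max = 1.5 * V / A = 1.5 * 45000.0 / 174064
= 0.3878 MPa

0.3878 MPa


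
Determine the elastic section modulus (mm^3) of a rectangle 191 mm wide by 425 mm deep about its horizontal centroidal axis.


S = b * h^2 / 6
= 191 * 425^2 / 6
= 191 * 180625 / 6
= 5749895.83 mm^3

5749895.83 mm^3


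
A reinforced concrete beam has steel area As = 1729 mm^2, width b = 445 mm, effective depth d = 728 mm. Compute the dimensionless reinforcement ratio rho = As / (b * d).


rho = As / (b * d)
= 1729 / (445 * 728)
= 1729 / 323960
= 0.005337 (dimensionless)

0.005337 (dimensionless)


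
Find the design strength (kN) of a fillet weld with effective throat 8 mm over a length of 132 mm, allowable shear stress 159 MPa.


Strength = throat * length * allowable stress
= 8 * 132 * 159 N
= 167904 N
= 167.9 kN

167.9 kN


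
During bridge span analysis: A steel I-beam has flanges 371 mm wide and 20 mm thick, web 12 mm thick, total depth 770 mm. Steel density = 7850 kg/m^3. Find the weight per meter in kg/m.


A_flanges = 2 * 371 * 20 = 14840 mm^2
A_web = (770 - 2 * 20) * 12 = 8760 mm^2
A_total = 14840 + 8760 = 23600 mm^2 = 0.023600 m^2
Weight = rho * A = 7850 * 0.023600 = 185.26 kg/m

185.26 kg/m


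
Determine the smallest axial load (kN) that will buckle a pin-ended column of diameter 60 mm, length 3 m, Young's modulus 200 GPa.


I = pi * d^4 / 64 = 636172.51 mm^4
L = 3000.0 mm
P_cr = pi^2 * E * I / L^2
= 9.8696 * 200000.0 * 636172.51 / 3000.0^2
= 139528.25 N = 139.5282 kN

139.5282 kN


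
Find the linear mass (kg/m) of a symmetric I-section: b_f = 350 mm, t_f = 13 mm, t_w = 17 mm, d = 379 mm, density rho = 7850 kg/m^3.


A_flanges = 2 * 350 * 13 = 9100 mm^2
A_web = (379 - 2 * 13) * 17 = 6001 mm^2
A_total = 9100 + 6001 = 15101 mm^2 = 0.015101 m^2
Weight = rho * A = 7850 * 0.015101 = 118.5429 kg/m

118.5429 kg/m


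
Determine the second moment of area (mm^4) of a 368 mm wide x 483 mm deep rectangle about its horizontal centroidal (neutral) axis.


I = b * h^3 / 12
= 368 * 483^3 / 12
= 368 * 112678587 / 12
= 3455476668.0 mm^4

3455476668.0 mm^4


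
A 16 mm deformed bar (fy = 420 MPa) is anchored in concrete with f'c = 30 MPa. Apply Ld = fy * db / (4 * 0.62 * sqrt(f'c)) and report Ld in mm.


Ld = (fy * db) / (4 * 0.62 * sqrt(f'c))
= (420 * 16) / (4 * 0.62 * sqrt(30))
= 6720 / 13.5835
= 494.72 mm

494.72 mm


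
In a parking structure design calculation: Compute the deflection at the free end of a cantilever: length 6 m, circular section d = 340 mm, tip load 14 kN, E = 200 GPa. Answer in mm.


I = pi * d^4 / 64 = pi * 340^4 / 64 = 655972400.05 mm^4
L = 6000.0 mm, P = 14000.0 N, E = 200000.0 MPa
delta = P * L^3 / (3 * E * I)
= 14000.0 * 6000.0^3 / (3 * 200000.0 * 655972400.05)
= 7.6833 mm

7.6833 mm


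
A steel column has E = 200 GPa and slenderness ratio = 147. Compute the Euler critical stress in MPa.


sigma_cr = pi^2 * E / lambda^2
= 9.8696 * 200000.0 / 147^2
= 9.8696 * 200000.0 / 21609
= 91.3472 MPa

91.3472 MPa


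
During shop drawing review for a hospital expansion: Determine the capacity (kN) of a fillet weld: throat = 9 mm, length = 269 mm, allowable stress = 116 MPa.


Strength = throat * length * allowable stress
= 9 * 269 * 116 N
= 280836 N
= 280.84 kN

280.84 kN


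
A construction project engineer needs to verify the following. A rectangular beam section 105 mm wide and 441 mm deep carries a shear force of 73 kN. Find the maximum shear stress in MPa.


A = b * h = 105 * 441 = 46305 mm^2
V = 73 kN = 73000.0 N
tau_max = 1.5 * V / A = 1.5 * 73000.0 / 46305
= 2.3648 MPa

2.3648 MPa


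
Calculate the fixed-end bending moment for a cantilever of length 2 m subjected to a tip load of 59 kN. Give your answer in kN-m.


For a cantilever with a point load at the free end:
M_max = P * L = 59 * 2 = 118 kN-m

118 kN-m


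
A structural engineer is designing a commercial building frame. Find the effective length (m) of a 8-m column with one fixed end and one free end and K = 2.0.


L_eff = K * L
= 2.0 * 8
= 16.0 m

16.0 m


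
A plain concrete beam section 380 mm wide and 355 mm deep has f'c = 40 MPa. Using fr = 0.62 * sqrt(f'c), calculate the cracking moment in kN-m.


fr = 0.62 * sqrt(40) = 0.62 * 6.3246 = 3.9212 MPa
I = 380 * 355^3 / 12 = 1416731041.67 mm^4
y_t = 177.5 mm
M_cr = fr * I / y_t = 3.9212 * 1416731041.67 / 177.5 N-mm
= 31.2976 kN-m

31.2976 kN-m


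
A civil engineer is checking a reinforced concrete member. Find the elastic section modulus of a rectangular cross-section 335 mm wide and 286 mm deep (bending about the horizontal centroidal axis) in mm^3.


S = b * h^2 / 6
= 335 * 286^2 / 6
= 335 * 81796 / 6
= 4566943.33 mm^3

4566943.33 mm^3


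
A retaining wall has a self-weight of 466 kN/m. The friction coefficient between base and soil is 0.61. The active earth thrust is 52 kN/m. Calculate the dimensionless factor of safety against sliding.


Resisting force = mu * W = 0.61 * 466 = 284.26 kN/m
FOS = Resisting / Driving = 284.26 / 52
= 5.4665 (dimensionless)

5.4665 (dimensionless)


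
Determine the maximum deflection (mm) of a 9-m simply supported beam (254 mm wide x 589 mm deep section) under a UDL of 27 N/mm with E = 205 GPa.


I = 254 * 589^3 / 12 = 4325121927.17 mm^4
L = 9000.0 mm, w = 27 N/mm, E = 205000.0 MPa
delta = 5 * w * L^4 / (384 * E * I)
= 5 * 27 * 9000.0^4 / (384 * 205000.0 * 4325121927.17)
= 2.6015 mm

2.6015 mm


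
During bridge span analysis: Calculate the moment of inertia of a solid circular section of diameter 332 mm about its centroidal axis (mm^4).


r = d / 2 = 332 / 2 = 166.0 mm
I = pi * r^4 / 4 = pi * 166.0^4 / 4
= 596378850.42 mm^4

596378850.42 mm^4


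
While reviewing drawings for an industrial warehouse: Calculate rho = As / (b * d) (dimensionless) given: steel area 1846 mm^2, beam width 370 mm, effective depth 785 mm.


rho = As / (b * d)
= 1846 / (370 * 785)
= 1846 / 290450
= 0.006356 (dimensionless)

0.006356 (dimensionless)


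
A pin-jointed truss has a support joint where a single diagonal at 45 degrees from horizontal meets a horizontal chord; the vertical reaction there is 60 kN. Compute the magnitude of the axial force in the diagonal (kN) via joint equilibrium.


At the joint, only the diagonal has a vertical component, so vertical equilibrium gives:
F * sin(45) = 60
F = 60 / sin(45)
= 60 / 0.707107
= 84.85 kN

84.85 kN


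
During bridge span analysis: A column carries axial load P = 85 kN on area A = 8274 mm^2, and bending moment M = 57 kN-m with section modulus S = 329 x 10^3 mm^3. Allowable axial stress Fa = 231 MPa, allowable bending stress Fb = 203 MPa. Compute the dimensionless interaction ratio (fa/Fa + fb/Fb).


f_a = P / A = 85000.0 / 8274 = 10.2731 MPa
f_b = M / S = 57000000.0 / 329000.0 = 173.2523 MPa
Ratio = f_a / Fa + f_b / Fb
= 10.2731 / 231 + 173.2523 / 203
= 0.8979 (dimensionless)

0.8979 (dimensionless)


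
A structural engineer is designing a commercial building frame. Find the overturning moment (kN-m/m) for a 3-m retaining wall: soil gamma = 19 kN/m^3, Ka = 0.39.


Pa = 0.5 * Ka * gamma * H^2
= 0.5 * 0.39 * 19 * 3^2
= 33.345 kN/m
Arm = H / 3 = 3 / 3 = 1.0 m
Mo = Pa * arm = Pa * H / 3 = 33.345 * 3 / 3 = 33.345 kN-m/m

33.345 kN-m/m


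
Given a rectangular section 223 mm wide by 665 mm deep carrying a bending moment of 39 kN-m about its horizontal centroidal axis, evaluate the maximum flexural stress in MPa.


I = b * h^3 / 12 = 223 * 665^3 / 12 = 5464979697.92 mm^4
y = h / 2 = 665 / 2 = 332.5 mm
M = 39 kN-m = 39000000.0 N-mm
sigma = M * y / I = 39000000.0 * 332.5 / 5464979697.92
= 2.37 MPa

2.37 MPa


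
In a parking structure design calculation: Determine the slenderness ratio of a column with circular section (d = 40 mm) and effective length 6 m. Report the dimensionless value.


Radius of gyration r = d / 4 = 40 / 4 = 10.0 mm
L_eff = 6000.0 mm
Slenderness ratio = L / r = 6000.0 / 10.0 = 600.0 (dimensionless)

600.0 (dimensionless)


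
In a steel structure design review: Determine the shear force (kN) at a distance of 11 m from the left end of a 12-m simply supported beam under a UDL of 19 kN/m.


R_A = w * L / 2 = 19 * 12 / 2 = 114.0 kN
V(x) = R_A - w * x = 114.0 - 19 * 11
= -95.0 kN

-95.0 kN


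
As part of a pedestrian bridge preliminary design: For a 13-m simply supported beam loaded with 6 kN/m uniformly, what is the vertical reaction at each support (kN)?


Total load = w * L = 6 * 13 = 78 kN
By symmetry, each reaction R = total / 2 = 78 / 2 = 39.0 kN

39.0 kN


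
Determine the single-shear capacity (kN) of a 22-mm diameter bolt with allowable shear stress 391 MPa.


A = pi * d^2 / 4 = pi * 22^2 / 4 = 380.1327 mm^2
V = f_v * A / 1000 = 391 * 380.1327 / 1000
= 148.6319 kN

148.6319 kN


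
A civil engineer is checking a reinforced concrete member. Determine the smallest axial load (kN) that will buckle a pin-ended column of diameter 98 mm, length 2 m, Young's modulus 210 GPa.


I = pi * d^4 / 64 = 4527664.12 mm^4
L = 2000.0 mm
P_cr = pi^2 * E * I / L^2
= 9.8696 * 210000.0 * 4527664.12 / 2000.0^2
= 2346028.32 N = 2346.0283 kN

2346.0283 kN


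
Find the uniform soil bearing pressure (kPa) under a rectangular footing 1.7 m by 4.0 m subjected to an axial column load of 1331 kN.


A = 1.7 * 4.0 = 6.8 m^2
q = P / A = 1331 / 6.8
= 195.7353 kPa

195.7353 kPa


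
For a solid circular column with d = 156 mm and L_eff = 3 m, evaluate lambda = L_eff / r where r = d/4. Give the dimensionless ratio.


Radius of gyration r = d / 4 = 156 / 4 = 39.0 mm
L_eff = 3000.0 mm
Slenderness ratio = L / r = 3000.0 / 39.0 = 76.92 (dimensionless)

76.92 (dimensionless)


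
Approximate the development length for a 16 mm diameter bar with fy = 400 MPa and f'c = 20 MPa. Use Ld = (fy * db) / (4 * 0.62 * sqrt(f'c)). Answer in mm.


Ld = (fy * db) / (4 * 0.62 * sqrt(f'c))
= (400 * 16) / (4 * 0.62 * sqrt(20))
= 6400 / 11.0909
= 577.05 mm

577.05 mm


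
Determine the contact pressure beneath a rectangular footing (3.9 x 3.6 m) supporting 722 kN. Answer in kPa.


A = 3.9 * 3.6 = 14.04 m^2
q = P / A = 722 / 14.04
= 51.4245 kPa

51.4245 kPa


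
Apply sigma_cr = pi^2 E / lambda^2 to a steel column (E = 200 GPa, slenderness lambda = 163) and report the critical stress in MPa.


sigma_cr = pi^2 * E / lambda^2
= 9.8696 * 200000.0 / 163^2
= 9.8696 * 200000.0 / 26569
= 74.2941 MPa

74.2941 MPa


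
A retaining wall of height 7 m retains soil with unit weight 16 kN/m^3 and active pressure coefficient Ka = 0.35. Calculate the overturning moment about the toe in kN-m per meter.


Pa = 0.5 * Ka * gamma * H^2
= 0.5 * 0.35 * 16 * 7^2
= 137.2 kN/m
Arm = H / 3 = 7 / 3 = 2.3333 m
Mo = Pa * arm = Pa * H / 3 = 137.2 * 7 / 3 = 320.1333 kN-m/m

320.1333 kN-m/m


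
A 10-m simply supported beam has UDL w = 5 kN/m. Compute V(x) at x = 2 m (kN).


R_A = w * L / 2 = 5 * 10 / 2 = 25.0 kN
V(x) = R_A - w * x = 25.0 - 5 * 2
= 15.0 kN

15.0 kN


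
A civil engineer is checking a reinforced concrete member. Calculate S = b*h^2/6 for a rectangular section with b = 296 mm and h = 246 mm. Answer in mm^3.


S = b * h^2 / 6
= 296 * 246^2 / 6
= 296 * 60516 / 6
= 2985456.0 mm^3

2985456.0 mm^3


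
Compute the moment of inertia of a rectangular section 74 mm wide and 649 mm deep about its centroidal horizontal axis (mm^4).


I = b * h^3 / 12
= 74 * 649^3 / 12
= 74 * 273359449 / 12
= 1685716602.17 mm^4

1685716602.17 mm^4


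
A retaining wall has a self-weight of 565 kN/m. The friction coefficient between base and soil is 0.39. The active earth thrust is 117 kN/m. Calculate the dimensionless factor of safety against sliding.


Resisting force = mu * W = 0.39 * 565 = 220.35 kN/m
FOS = Resisting / Driving = 220.35 / 117
= 1.8833 (dimensionless)

1.8833 (dimensionless)


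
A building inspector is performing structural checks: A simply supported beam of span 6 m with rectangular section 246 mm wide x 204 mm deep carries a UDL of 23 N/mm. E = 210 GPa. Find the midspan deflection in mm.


I = 246 * 204^3 / 12 = 174038112.0 mm^4
L = 6000.0 mm, w = 23 N/mm, E = 210000.0 MPa
delta = 5 * w * L^4 / (384 * E * I)
= 5 * 23 * 6000.0^4 / (384 * 210000.0 * 174038112.0)
= 10.6196 mm

10.6196 mm


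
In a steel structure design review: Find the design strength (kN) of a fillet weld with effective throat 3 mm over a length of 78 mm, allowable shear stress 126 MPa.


Strength = throat * length * allowable stress
= 3 * 78 * 126 N
= 29484 N
= 29.48 kN

29.48 kN


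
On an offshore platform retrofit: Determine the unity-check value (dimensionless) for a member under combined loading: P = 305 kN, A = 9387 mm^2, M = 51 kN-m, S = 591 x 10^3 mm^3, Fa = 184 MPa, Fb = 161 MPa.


f_a = P / A = 305000.0 / 9387 = 32.4917 MPa
f_b = M / S = 51000000.0 / 591000.0 = 86.2944 MPa
Ratio = f_a / Fa + f_b / Fb
= 32.4917 / 184 + 86.2944 / 161
= 0.7126 (dimensionless)

0.7126 (dimensionless)


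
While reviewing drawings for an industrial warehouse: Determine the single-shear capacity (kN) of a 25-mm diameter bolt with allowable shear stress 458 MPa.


A = pi * d^2 / 4 = pi * 25^2 / 4 = 490.8739 mm^2
V = f_v * A / 1000 = 458 * 490.8739 / 1000
= 224.8202 kN

224.8202 kN


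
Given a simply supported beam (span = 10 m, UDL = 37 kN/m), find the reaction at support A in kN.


Total load = w * L = 37 * 10 = 370 kN
By symmetry, each reaction R = total / 2 = 370 / 2 = 185.0 kN

185.0 kN


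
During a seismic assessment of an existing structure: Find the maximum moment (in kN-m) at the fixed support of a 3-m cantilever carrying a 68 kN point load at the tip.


For a cantilever with a point load at the free end:
M_max = P * L = 68 * 3 = 204 kN-m

204 kN-m


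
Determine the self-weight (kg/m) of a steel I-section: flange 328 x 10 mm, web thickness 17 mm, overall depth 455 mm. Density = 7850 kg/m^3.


A_flanges = 2 * 328 * 10 = 6560 mm^2
A_web = (455 - 2 * 10) * 17 = 7395 mm^2
A_total = 6560 + 7395 = 13955 mm^2 = 0.013955 m^2
Weight = rho * A = 7850 * 0.013955 = 109.5468 kg/m

109.5468 kg/m


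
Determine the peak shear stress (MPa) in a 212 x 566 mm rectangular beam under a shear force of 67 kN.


A = b * h = 212 * 566 = 119992 mm^2
V = 67 kN = 67000.0 N
tau_max = 1.5 * V / A = 1.5 * 67000.0 / 119992
= 0.8376 MPa

0.8376 MPa


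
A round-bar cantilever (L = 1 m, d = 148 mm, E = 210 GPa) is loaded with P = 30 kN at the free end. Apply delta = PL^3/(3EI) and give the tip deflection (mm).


I = pi * d^4 / 64 = pi * 148^4 / 64 = 23551401.72 mm^4
L = 1000.0 mm, P = 30000.0 N, E = 210000.0 MPa
delta = P * L^3 / (3 * E * I)
= 30000.0 * 1000.0^3 / (3 * 210000.0 * 23551401.72)
= 2.0219 mm

2.0219 mm


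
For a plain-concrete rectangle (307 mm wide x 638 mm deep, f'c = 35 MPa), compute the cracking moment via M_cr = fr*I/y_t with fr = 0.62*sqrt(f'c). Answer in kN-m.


fr = 0.62 * sqrt(35) = 0.62 * 5.9161 = 3.668 MPa
I = 307 * 638^3 / 12 = 6643840008.67 mm^4
y_t = 319.0 mm
M_cr = fr * I / y_t = 3.668 * 6643840008.67 / 319.0 N-mm
= 76.3931 kN-m

76.3931 kN-m


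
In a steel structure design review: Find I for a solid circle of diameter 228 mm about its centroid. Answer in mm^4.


r = d / 2 = 228 / 2 = 114.0 mm
I = pi * r^4 / 4 = pi * 114.0^4 / 4
= 132650620.77 mm^4

132650620.77 mm^4


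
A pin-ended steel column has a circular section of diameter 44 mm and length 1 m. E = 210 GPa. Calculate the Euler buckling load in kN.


I = pi * d^4 / 64 = 183984.23 mm^4
L = 1000.0 mm
P_cr = pi^2 * E * I / L^2
= 9.8696 * 210000.0 * 183984.23 / 1000.0^2
= 381328.83 N = 381.3288 kN

381.3288 kN


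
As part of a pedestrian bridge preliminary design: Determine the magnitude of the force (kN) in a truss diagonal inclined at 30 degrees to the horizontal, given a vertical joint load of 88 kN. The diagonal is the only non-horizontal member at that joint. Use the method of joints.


At the joint, only the diagonal has a vertical component, so vertical equilibrium gives:
F * sin(30) = 88
F = 88 / sin(30)
= 88 / 0.5
= 176.0 kN

176.0 kN


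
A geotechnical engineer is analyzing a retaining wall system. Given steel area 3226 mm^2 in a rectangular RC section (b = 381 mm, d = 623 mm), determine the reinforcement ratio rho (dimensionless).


rho = As / (b * d)
= 3226 / (381 * 623)
= 3226 / 237363
= 0.013591 (dimensionless)

0.013591 (dimensionless)


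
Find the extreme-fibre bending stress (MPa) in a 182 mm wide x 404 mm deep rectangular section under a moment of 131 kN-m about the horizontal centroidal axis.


I = b * h^3 / 12 = 182 * 404^3 / 12 = 1000078837.33 mm^4
y = h / 2 = 404 / 2 = 202.0 mm
M = 131 kN-m = 131000000.0 N-mm
sigma = M * y / I = 131000000.0 * 202.0 / 1000078837.33
= 26.46 MPa

26.46 MPa


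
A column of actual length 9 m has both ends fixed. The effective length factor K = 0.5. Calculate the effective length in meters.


L_eff = K * L
= 0.5 * 9
= 4.5 m

4.5 m


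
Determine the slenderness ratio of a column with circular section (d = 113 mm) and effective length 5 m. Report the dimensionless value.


Radius of gyration r = d / 4 = 113 / 4 = 28.25 mm
L_eff = 5000.0 mm
Slenderness ratio = L / r = 5000.0 / 28.25 = 176.99 (dimensionless)

176.99 (dimensionless)


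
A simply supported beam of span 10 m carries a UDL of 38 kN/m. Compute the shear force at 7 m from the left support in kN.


R_A = w * L / 2 = 38 * 10 / 2 = 190.0 kN
V(x) = R_A - w * x = 190.0 - 38 * 7
= -76.0 kN

-76.0 kN


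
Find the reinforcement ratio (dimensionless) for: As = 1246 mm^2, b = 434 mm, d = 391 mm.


rho = As / (b * d)
= 1246 / (434 * 391)
= 1246 / 169694
= 0.007343 (dimensionless)

0.007343 (dimensionless)


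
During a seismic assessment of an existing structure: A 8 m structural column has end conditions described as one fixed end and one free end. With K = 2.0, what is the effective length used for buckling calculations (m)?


L_eff = K * L
= 2.0 * 8
= 16.0 m

16.0 m


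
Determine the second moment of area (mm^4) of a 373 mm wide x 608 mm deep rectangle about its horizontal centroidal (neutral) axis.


I = b * h^3 / 12
= 373 * 608^3 / 12
= 373 * 224755712 / 12
= 6986156714.67 mm^4

6986156714.67 mm^4


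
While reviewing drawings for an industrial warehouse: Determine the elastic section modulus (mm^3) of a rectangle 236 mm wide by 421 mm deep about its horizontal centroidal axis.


S = b * h^2 / 6
= 236 * 421^2 / 6
= 236 * 177241 / 6
= 6971479.33 mm^3

6971479.33 mm^3


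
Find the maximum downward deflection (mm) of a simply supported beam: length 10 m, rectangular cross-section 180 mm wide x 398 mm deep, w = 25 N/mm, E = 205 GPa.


I = 180 * 398^3 / 12 = 945671880.0 mm^4
L = 10000.0 mm, w = 25 N/mm, E = 205000.0 MPa
delta = 5 * w * L^4 / (384 * E * I)
= 5 * 25 * 10000.0^4 / (384 * 205000.0 * 945671880.0)
= 16.7913 mm

16.7913 mm


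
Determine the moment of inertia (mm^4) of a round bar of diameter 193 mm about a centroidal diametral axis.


r = d / 2 = 193 / 2 = 96.5 mm
I = pi * r^4 / 4 = pi * 96.5^4 / 4
= 68108157.98 mm^4

68108157.98 mm^4


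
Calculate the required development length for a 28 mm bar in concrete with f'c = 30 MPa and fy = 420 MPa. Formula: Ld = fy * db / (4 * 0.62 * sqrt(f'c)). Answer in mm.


Ld = (fy * db) / (4 * 0.62 * sqrt(f'c))
= (420 * 28) / (4 * 0.62 * sqrt(30))
= 11760 / 13.5835
= 865.76 mm

865.76 mm


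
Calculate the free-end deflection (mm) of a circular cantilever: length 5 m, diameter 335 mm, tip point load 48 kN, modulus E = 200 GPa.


I = pi * d^4 / 64 = pi * 335^4 / 64 = 618228649.37 mm^4
L = 5000.0 mm, P = 48000.0 N, E = 200000.0 MPa
delta = P * L^3 / (3 * E * I)
= 48000.0 * 5000.0^3 / (3 * 200000.0 * 618228649.37)
= 16.1752 mm

16.1752 mm


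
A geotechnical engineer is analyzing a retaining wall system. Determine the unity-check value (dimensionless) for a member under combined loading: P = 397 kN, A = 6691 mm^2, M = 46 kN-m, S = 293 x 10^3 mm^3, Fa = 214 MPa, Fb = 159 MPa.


f_a = P / A = 397000.0 / 6691 = 59.3334 MPa
f_b = M / S = 46000000.0 / 293000.0 = 156.9966 MPa
Ratio = f_a / Fa + f_b / Fb
= 59.3334 / 214 + 156.9966 / 159
= 1.2647 (dimensionless)

1.2647 (dimensionless)


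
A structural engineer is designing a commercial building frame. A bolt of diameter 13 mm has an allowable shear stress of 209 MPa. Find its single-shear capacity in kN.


A = pi * d^2 / 4 = pi * 13^2 / 4 = 132.7323 mm^2
V = f_v * A / 1000 = 209 * 132.7323 / 1000
= 27.741 kN

27.741 kN


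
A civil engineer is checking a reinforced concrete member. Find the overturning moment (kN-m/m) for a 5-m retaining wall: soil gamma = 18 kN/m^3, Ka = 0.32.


Pa = 0.5 * Ka * gamma * H^2
= 0.5 * 0.32 * 18 * 5^2
= 72.0 kN/m
Arm = H / 3 = 5 / 3 = 1.6667 m
Mo = Pa * arm = Pa * H / 3 = 72.0 * 5 / 3 = 120.0 kN-m/m

120.0 kN-m/m


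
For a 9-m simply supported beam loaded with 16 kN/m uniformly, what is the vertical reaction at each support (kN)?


Total load = w * L = 16 * 9 = 144 kN
By symmetry, each reaction R = total / 2 = 144 / 2 = 72.0 kN

72.0 kN


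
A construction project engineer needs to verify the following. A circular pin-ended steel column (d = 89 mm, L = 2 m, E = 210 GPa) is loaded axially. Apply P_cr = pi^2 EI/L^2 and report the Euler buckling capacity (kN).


I = pi * d^4 / 64 = 3079852.55 mm^4
L = 2000.0 mm
P_cr = pi^2 * E * I / L^2
= 9.8696 * 210000.0 * 3079852.55 / 2000.0^2
= 1595838.63 N = 1595.8386 kN

1595.8386 kN


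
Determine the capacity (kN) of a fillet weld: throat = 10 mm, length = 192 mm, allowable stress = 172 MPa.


Strength = throat * length * allowable stress
= 10 * 192 * 172 N
= 330240 N
= 330.24 kN

330.24 kN


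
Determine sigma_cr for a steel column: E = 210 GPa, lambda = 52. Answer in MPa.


sigma_cr = pi^2 * E / lambda^2
= 9.8696 * 210000.0 / 52^2
= 9.8696 * 210000.0 / 2704
= 766.5003 MPa

766.5003 MPa


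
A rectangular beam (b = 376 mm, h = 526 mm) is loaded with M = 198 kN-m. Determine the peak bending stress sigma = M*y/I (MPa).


I = b * h^3 / 12 = 376 * 526^3 / 12 = 4559989381.33 mm^4
y = h / 2 = 526 / 2 = 263.0 mm
M = 198 kN-m = 198000000.0 N-mm
sigma = M * y / I = 198000000.0 * 263.0 / 4559989381.33
= 11.42 MPa

11.42 MPa


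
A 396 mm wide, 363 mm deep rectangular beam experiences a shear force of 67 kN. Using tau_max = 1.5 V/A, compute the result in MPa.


A = b * h = 396 * 363 = 143748 mm^2
V = 67 kN = 67000.0 N
tau_max = 1.5 * V / A = 1.5 * 67000.0 / 143748
= 0.6991 MPa

0.6991 MPa


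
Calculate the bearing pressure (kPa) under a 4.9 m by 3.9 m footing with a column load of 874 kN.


A = 4.9 * 3.9 = 19.11 m^2
q = P / A = 874 / 19.11
= 45.7352 kPa

45.7352 kPa


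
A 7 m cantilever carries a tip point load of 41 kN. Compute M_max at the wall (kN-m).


For a cantilever with a point load at the free end:
M_max = P * L = 41 * 7 = 287 kN-m

287 kN-m


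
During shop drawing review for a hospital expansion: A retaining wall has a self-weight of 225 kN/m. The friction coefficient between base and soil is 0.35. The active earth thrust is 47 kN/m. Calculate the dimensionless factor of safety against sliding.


Resisting force = mu * W = 0.35 * 225 = 78.75 kN/m
FOS = Resisting / Driving = 78.75 / 47
= 1.6755 (dimensionless)

1.6755 (dimensionless)


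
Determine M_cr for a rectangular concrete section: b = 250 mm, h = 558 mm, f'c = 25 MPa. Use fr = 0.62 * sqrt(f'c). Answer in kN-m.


fr = 0.62 * sqrt(25) = 0.62 * 5.0 = 3.1 MPa
I = 250 * 558^3 / 12 = 3619606500.0 mm^4
y_t = 279.0 mm
M_cr = fr * I / y_t = 3.1 * 3619606500.0 / 279.0 N-mm
= 40.2178 kN-m

40.2178 kN-m


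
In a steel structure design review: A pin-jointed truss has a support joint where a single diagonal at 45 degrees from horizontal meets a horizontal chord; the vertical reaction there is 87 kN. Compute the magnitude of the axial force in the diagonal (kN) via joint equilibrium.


At the joint, only the diagonal has a vertical component, so vertical equilibrium gives:
F * sin(45) = 87
F = 87 / sin(45)
= 87 / 0.707107
= 123.04 kN

123.04 kN


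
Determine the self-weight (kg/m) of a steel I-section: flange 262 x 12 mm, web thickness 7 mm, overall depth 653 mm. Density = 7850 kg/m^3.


A_flanges = 2 * 262 * 12 = 6288 mm^2
A_web = (653 - 2 * 12) * 7 = 4403 mm^2
A_total = 6288 + 4403 = 10691 mm^2 = 0.010691 m^2
Weight = rho * A = 7850 * 0.010691 = 83.9244 kg/m

83.9244 kg/m


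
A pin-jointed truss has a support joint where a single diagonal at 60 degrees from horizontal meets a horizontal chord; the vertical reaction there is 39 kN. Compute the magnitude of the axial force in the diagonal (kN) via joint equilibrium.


At the joint, only the diagonal has a vertical component, so vertical equilibrium gives:
F * sin(60) = 39
F = 39 / sin(60)
= 39 / 0.866025
= 45.03 kN

45.03 kN
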